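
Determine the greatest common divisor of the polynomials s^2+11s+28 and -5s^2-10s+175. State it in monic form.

Repeated division with remainder:
  s^2+11s+28 = (-1/5)(-5s^2-10s+175) + (9s+63)
  -5s^2-10s+175 = (-(5/9)s+25/9)(9s+63) + (0)
Last nonzero remainder: 9s+63. Dividing through by 9 gives the monic gcd s+7.

s+7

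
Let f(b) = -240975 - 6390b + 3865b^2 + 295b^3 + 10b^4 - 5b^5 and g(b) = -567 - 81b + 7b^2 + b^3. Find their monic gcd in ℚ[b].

Euclidean algorithm in ℚ[b]:
  -5b^5 + 10b^4 + 295b^3 + 3865b^2 - 6390b - 240975 = (-5b^2 + 45b - 425)(b^3 + 7b^2 - 81b - 567) + (7650b^2 - 15300b - 481950)
  b^3 + 7b^2 - 81b - 567 = ((1/7650)b + 1/850)(7650b^2 - 15300b - 481950) + (0)
Last nonzero remainder: 7650b^2 - 15300b - 481950. Dividing through by 7650 gives the monic gcd b^2 - 2b - 63.

-63 - 2b + b^2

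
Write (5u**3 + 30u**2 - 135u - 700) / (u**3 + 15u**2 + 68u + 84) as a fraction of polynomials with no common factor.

(5u**2 - 5u - 100)/(u**2 + 8u + 12)

By polynomial division,
  5u**3 + 30u**2 - 135u - 700 = (5)(u**3 + 15u**2 + 68u + 84) + (-45u**2 - 475u - 1120)
  u**3 + 15u**2 + 68u + 84 = (-(1/45)u - 8/81)(-45u**2 - 475u - 1120) + (-(308/81)u - 2156/81)
  -45u**2 - 475u - 1120 = ((3645/308)u + 3240/77)(-(308/81)u - 2156/81) + (0)
Last nonzero remainder: -(308/81)u - 2156/81. Dividing through by -308/81 gives the monic gcd u + 7.
Cancel u + 7 from numerator and denominator to get the reduced form.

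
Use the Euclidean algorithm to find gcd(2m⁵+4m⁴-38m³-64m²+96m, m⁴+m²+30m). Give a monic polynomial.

Apply the Euclidean algorithm:
  2m⁵+4m⁴-38m³-64m²+96m = (2m+4)(m⁴+m²+30m) + (-40m³-128m²-24m)
  m⁴+m²+30m = (-(1/40)m+2/25)(-40m³-128m²-24m) + ((266/25)m²+(798/25)m)
  -40m³-128m²-24m = (-(500/133)m-100/133)((266/25)m²+(798/25)m) + (0)
Last nonzero remainder: (266/25)m²+(798/25)m. Dividing through by 266/25 gives the monic gcd m²+3m.

m²+3m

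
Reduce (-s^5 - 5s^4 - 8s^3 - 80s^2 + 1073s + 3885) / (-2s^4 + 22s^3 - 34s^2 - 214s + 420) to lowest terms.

Euclidean algorithm in ℚ[s]:
  -s^5 - 5s^4 - 8s^3 - 80s^2 + 1073s + 3885 = ((1/2)s + 8)(-2s^4 + 22s^3 - 34s^2 - 214s + 420) + (-167s^3 + 299s^2 + 2575s + 525)
  -2s^4 + 22s^3 - 34s^2 - 214s + 420 = ((2/167)s - 3076/27889)(-167s^3 + 299s^2 + 2575s + 525) + (-(888552/27889)s^2 + (1777104/27889)s + 13328280/27889)
  -167s^3 + 299s^2 + 2575s + 525 = ((4657463/888552)s + 139445/126936)(-(888552/27889)s^2 + (1777104/27889)s + 13328280/27889) + (0)
Last nonzero remainder: -(888552/27889)s^2 + (1777104/27889)s + 13328280/27889. Dividing through by -888552/27889 gives the monic gcd s^2 - 2s - 15.
Cancel s^2 - 2s - 15 from numerator and denominator to get the reduced form.

(s^3 + 7s^2 + 37s + 259)/(2s^2 - 18s + 28)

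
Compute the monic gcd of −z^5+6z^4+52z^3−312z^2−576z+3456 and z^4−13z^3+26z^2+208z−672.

z^3−6z^2−16z+96

By polynomial division,
  −z^5+6z^4+52z^3−312z^2−576z+3456 = (−z−7)(z^4−13z^3+26z^2+208z−672) + (−13z^3+78z^2+208z−1248)
  z^4−13z^3+26z^2+208z−672 = (−(1/13)z+7/13)(−13z^3+78z^2+208z−1248) + (0)
Last nonzero remainder: −13z^3+78z^2+208z−1248. Dividing through by −13 gives the monic gcd z^3−6z^2−16z+96.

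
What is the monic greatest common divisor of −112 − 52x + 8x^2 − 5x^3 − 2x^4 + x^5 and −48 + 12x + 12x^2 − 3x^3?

−8 − 2x + x^2

Euclidean algorithm in ℚ[x]:
  x^5 − 2x^4 − 5x^3 + 8x^2 − 52x − 112 = (−(1/3)x^2 − (2/3)x − 7/3)(−3x^3 + 12x^2 + 12x − 48) + (28x^2 − 56x − 224)
  −3x^3 + 12x^2 + 12x − 48 = (−(3/28)x + 3/14)(28x^2 − 56x − 224) + (0)
Last nonzero remainder: 28x^2 − 56x − 224. Dividing through by 28 gives the monic gcd x^2 − 2x − 8.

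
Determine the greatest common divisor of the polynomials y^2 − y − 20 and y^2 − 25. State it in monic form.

y − 5

Apply the Euclidean algorithm:
  y^2 − y − 20 = (y^2 − 25) + (−y + 5)
  y^2 − 25 = (−y − 5)(−y + 5) + (0)
Last nonzero remainder: −y + 5. Dividing through by −1 gives the monic gcd y − 5.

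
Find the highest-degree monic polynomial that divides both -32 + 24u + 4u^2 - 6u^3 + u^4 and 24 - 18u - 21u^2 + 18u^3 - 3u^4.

Repeated division with remainder:
  u^4 - 6u^3 + 4u^2 + 24u - 32 = (-1/3)(-3u^4 + 18u^3 - 21u^2 - 18u + 24) + (-3u^2 + 18u - 24)
  -3u^4 + 18u^3 - 21u^2 - 18u + 24 = (u^2 - 1)(-3u^2 + 18u - 24) + (0)
Last nonzero remainder: -3u^2 + 18u - 24. Dividing through by -3 gives the monic gcd u^2 - 6u + 8.

8 - 6u + u^2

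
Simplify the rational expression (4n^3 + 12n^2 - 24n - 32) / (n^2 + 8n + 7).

(4n^2 + 8n - 32)/(n + 7)

Apply the Euclidean algorithm:
  4n^3 + 12n^2 - 24n - 32 = (4n - 20)(n^2 + 8n + 7) + (108n + 108)
  n^2 + 8n + 7 = ((1/108)n + 7/108)(108n + 108) + (0)
Last nonzero remainder: 108n + 108. Dividing through by 108 gives the monic gcd n + 1.
Cancel n + 1 from numerator and denominator to get the reduced form.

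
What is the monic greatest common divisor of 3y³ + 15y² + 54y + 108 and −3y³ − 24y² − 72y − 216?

y² + 2y + 12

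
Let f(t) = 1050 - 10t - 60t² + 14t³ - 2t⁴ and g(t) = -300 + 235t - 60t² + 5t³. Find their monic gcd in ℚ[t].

Euclidean algorithm in ℚ[t]:
  -2t⁴ + 14t³ - 60t² - 10t + 1050 = (-(2/5)t - 2)(5t³ - 60t² + 235t - 300) + (-86t² + 340t + 450)
  5t³ - 60t² + 235t - 300 = (-(5/86)t + 865/1849)(-86t² + 340t + 450) + ((188790/1849)t - 943950/1849)
  -86t² + 340t + 450 = (-(79507/94395)t - 5547/6293)((188790/1849)t - 943950/1849) + (0)
Last nonzero remainder: (188790/1849)t - 943950/1849. Dividing through by 188790/1849 gives the monic gcd t - 5.

-5 + t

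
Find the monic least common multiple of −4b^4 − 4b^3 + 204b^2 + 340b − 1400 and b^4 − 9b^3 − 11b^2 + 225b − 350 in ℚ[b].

b^5 − 4b^4 − 56b^3 + 170b^2 + 775b − 1750

Repeated division with remainder:
  −4b^4 − 4b^3 + 204b^2 + 340b − 1400 = (−4)(b^4 − 9b^3 − 11b^2 + 225b − 350) + (−40b^3 + 160b^2 + 1240b − 2800)
  b^4 − 9b^3 − 11b^2 + 225b − 350 = (−(1/40)b + 1/8)(−40b^3 + 160b^2 + 1240b − 2800) + (0)
Last nonzero remainder: −40b^3 + 160b^2 + 1240b − 2800. Dividing through by −40 gives the monic gcd b^3 − 4b^2 − 31b + 70.
Then lcm(f, g) = f·g / gcd(f, g); expanding and making the result monic gives the answer.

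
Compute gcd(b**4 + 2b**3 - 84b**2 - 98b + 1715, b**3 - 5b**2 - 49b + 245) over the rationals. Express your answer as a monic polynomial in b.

b**3 - 5b**2 - 49b + 245

By polynomial division,
  b**4 + 2b**3 - 84b**2 - 98b + 1715 = (b + 7)(b**3 - 5b**2 - 49b + 245) + (0)
The last nonzero remainder b**3 - 5b**2 - 49b + 245 is already monic.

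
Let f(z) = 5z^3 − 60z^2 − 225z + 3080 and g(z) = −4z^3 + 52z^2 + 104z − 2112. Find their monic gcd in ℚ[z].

z^2 − 19z + 88

By polynomial division,
  5z^3 − 60z^2 − 225z + 3080 = (−5/4)(−4z^3 + 52z^2 + 104z − 2112) + (5z^2 − 95z + 440)
  −4z^3 + 52z^2 + 104z − 2112 = (−(4/5)z − 24/5)(5z^2 − 95z + 440) + (0)
Last nonzero remainder: 5z^2 − 95z + 440. Dividing through by 5 gives the monic gcd z^2 − 19z + 88.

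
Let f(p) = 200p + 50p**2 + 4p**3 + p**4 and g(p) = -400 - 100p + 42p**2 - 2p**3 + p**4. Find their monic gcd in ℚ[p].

Euclidean algorithm in ℚ[p]:
  p**4 + 4p**3 + 50p**2 + 200p = (p**4 - 2p**3 + 42p**2 - 100p - 400) + (6p**3 + 8p**2 + 300p + 400)
  p**4 - 2p**3 + 42p**2 - 100p - 400 = ((1/6)p - 5/9)(6p**3 + 8p**2 + 300p + 400) + (-(32/9)p**2 - 1600/9)
  6p**3 + 8p**2 + 300p + 400 = (-(27/16)p - 9/4)(-(32/9)p**2 - 1600/9) + (0)
Last nonzero remainder: -(32/9)p**2 - 1600/9. Dividing through by -32/9 gives the monic gcd p**2 + 50.

50 + p**2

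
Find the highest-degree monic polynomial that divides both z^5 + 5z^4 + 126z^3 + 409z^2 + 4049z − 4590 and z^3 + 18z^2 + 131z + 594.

z^2 + 7z + 54

Euclidean algorithm in ℚ[z]:
  z^5 + 5z^4 + 126z^3 + 409z^2 + 4049z − 4590 = (z^2 − 13z + 229)(z^3 + 18z^2 + 131z + 594) + (−2604z^2 − 18228z − 140616)
  z^3 + 18z^2 + 131z + 594 = (−(1/2604)z − 11/2604)(−2604z^2 − 18228z − 140616) + (0)
Last nonzero remainder: −2604z^2 − 18228z − 140616. Dividing through by −2604 gives the monic gcd z^2 + 7z + 54.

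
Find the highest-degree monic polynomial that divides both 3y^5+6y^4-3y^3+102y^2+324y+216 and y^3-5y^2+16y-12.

Euclidean algorithm in ℚ[y]:
  3y^5+6y^4-3y^3+102y^2+324y+216 = (3y^2+21y+54)(y^3-5y^2+16y-12) + (72y^2-288y+864)
  y^3-5y^2+16y-12 = ((1/72)y-1/72)(72y^2-288y+864) + (0)
Last nonzero remainder: 72y^2-288y+864. Dividing through by 72 gives the monic gcd y^2-4y+12.

y^2-4y+12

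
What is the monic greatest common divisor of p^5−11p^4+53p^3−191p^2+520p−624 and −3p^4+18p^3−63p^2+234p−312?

p^3−4p^2+13p−52

Repeated division with remainder:
  p^5−11p^4+53p^3−191p^2+520p−624 = (−(1/3)p+5/3)(−3p^4+18p^3−63p^2+234p−312) + (2p^3−8p^2+26p−104)
  −3p^4+18p^3−63p^2+234p−312 = (−(3/2)p+3)(2p^3−8p^2+26p−104) + (0)
Last nonzero remainder: 2p^3−8p^2+26p−104. Dividing through by 2 gives the monic gcd p^3−4p^2+13p−52.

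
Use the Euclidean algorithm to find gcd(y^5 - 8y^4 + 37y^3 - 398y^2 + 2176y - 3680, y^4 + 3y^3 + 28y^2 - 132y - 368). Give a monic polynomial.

By polynomial division,
  y^5 - 8y^4 + 37y^3 - 398y^2 + 2176y - 3680 = (y - 11)(y^4 + 3y^3 + 28y^2 - 132y - 368) + (42y^3 + 42y^2 + 1092y - 7728)
  y^4 + 3y^3 + 28y^2 - 132y - 368 = ((1/42)y + 1/21)(42y^3 + 42y^2 + 1092y - 7728) + (0)
Last nonzero remainder: 42y^3 + 42y^2 + 1092y - 7728. Dividing through by 42 gives the monic gcd y^3 + y^2 + 26y - 184.

y^3 + y^2 + 26y - 184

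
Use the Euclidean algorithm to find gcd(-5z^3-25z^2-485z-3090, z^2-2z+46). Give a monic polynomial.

1

By polynomial division,
  -5z^3-25z^2-485z-3090 = (-5z-35)(z^2-2z+46) + (-325z-1480)
  z^2-2z+46 = (-(1/325)z+426/21125)(-325z-1480) + (320446/4225)
  -325z-1480 = (-(1373125/320446)z-3126500/160223)(320446/4225) + (0)
The last nonzero remainder is the constant 320446/4225, so the polynomials are coprime and gcd = 1.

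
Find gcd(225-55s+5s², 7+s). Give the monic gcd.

1

By polynomial division,
  5s²-55s+225 = (5s-90)(s+7) + (855)
  s+7 = ((1/855)s+7/855)(855) + (0)
The last nonzero remainder is the constant 855, so the polynomials are coprime and gcd = 1.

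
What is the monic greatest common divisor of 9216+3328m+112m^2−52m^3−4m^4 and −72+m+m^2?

−72+m+m^2

Apply the Euclidean algorithm:
  −4m^4−52m^3+112m^2+3328m+9216 = (−4m^2−48m−128)(m^2+m−72) + (0)
The last nonzero remainder m^2+m−72 is already monic.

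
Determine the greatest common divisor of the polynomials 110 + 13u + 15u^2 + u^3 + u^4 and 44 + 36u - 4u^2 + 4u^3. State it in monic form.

11 - 2u + u^2

Repeated division with remainder:
  u^4 + u^3 + 15u^2 + 13u + 110 = ((1/4)u + 1/2)(4u^3 - 4u^2 + 36u + 44) + (8u^2 - 16u + 88)
  4u^3 - 4u^2 + 36u + 44 = ((1/2)u + 1/2)(8u^2 - 16u + 88) + (0)
Last nonzero remainder: 8u^2 - 16u + 88. Dividing through by 8 gives the monic gcd u^2 - 2u + 11.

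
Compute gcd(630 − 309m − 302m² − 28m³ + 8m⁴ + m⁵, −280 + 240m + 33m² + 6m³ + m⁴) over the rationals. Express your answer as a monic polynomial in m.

Apply the Euclidean algorithm:
  m⁵ + 8m⁴ − 28m³ − 302m² − 309m + 630 = (m + 2)(m⁴ + 6m³ + 33m² + 240m − 280) + (−73m³ − 608m² − 509m + 1190)
  m⁴ + 6m³ + 33m² + 240m − 280 = (−(1/73)m + 170/5329)(−73m³ − 608m² − 509m + 1190) + ((242060/5329)m² + (1452360/5329)m − 1694420/5329)
  −73m³ − 608m² − 509m + 1190 = (−(389017/242060)m − 90593/24206)((242060/5329)m² + (1452360/5329)m − 1694420/5329) + (0)
Last nonzero remainder: (242060/5329)m² + (1452360/5329)m − 1694420/5329. Dividing through by 242060/5329 gives the monic gcd m² + 6m − 7.

−7 + 6m + m²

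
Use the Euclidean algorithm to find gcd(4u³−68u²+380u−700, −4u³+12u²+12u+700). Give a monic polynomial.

u−7

By polynomial division,
  4u³−68u²+380u−700 = (−1)(−4u³+12u²+12u+700) + (−56u²+392u)
  −4u³+12u²+12u+700 = ((1/14)u+2/7)(−56u²+392u) + (−100u+700)
  −56u²+392u = ((14/25)u)(−100u+700) + (0)
Last nonzero remainder: −100u+700. Dividing through by −100 gives the monic gcd u−7.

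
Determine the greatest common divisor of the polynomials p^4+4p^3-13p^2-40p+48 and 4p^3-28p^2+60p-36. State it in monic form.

By polynomial division,
  p^4+4p^3-13p^2-40p+48 = ((1/4)p+11/4)(4p^3-28p^2+60p-36) + (49p^2-196p+147)
  4p^3-28p^2+60p-36 = ((4/49)p-12/49)(49p^2-196p+147) + (0)
Last nonzero remainder: 49p^2-196p+147. Dividing through by 49 gives the monic gcd p^2-4p+3.

p^2-4p+3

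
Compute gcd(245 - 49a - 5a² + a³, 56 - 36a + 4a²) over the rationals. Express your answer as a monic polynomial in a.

-7 + a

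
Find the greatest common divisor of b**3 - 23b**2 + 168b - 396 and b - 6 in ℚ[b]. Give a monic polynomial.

Apply the Euclidean algorithm:
  b**3 - 23b**2 + 168b - 396 = (b**2 - 17b + 66)(b - 6) + (0)
The last nonzero remainder b - 6 is already monic.

b - 6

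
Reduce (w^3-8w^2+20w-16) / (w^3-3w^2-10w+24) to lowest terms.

(w-2)/(w+3)

Apply the Euclidean algorithm:
  w^3-8w^2+20w-16 = (w^3-3w^2-10w+24) + (-5w^2+30w-40)
  w^3-3w^2-10w+24 = (-(1/5)w-3/5)(-5w^2+30w-40) + (0)
Last nonzero remainder: -5w^2+30w-40. Dividing through by -5 gives the monic gcd w^2-6w+8.
Cancel w^2-6w+8 from numerator and denominator to get the reduced form.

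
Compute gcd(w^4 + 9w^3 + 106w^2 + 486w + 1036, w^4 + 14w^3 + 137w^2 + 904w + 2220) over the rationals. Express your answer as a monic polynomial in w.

w^2 + 3w + 74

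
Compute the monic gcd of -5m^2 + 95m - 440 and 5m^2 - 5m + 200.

1

By polynomial division,
  -5m^2 + 95m - 440 = (-1)(5m^2 - 5m + 200) + (90m - 240)
  5m^2 - 5m + 200 = ((1/18)m + 5/54)(90m - 240) + (2000/9)
  90m - 240 = ((81/200)m - 27/25)(2000/9) + (0)
The last nonzero remainder is the constant 2000/9, so the polynomials are coprime and gcd = 1.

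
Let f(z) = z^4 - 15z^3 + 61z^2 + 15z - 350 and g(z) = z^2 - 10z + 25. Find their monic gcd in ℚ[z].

z^2 - 10z + 25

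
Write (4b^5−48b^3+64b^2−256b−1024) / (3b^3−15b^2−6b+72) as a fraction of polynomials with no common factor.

By polynomial division,
  4b^5−48b^3+64b^2−256b−1024 = ((4/3)b^2+(20/3)b+20)(3b^3−15b^2−6b+72) + (308b^2−616b−2464)
  3b^3−15b^2−6b+72 = ((3/308)b−9/308)(308b^2−616b−2464) + (0)
Last nonzero remainder: 308b^2−616b−2464. Dividing through by 308 gives the monic gcd b^2−2b−8.
Cancel b^2−2b−8 from numerator and denominator to get the reduced form.

(4b^3+8b^2+128)/(3b−9)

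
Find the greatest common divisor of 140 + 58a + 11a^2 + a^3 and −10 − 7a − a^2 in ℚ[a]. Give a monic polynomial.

Euclidean algorithm in ℚ[a]:
  a^3 + 11a^2 + 58a + 140 = (−a − 4)(−a^2 − 7a − 10) + (20a + 100)
  −a^2 − 7a − 10 = (−(1/20)a − 1/10)(20a + 100) + (0)
Last nonzero remainder: 20a + 100. Dividing through by 20 gives the monic gcd a + 5.

5 + a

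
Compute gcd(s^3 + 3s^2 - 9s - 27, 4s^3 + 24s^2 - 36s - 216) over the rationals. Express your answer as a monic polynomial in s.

By polynomial division,
  s^3 + 3s^2 - 9s - 27 = (1/4)(4s^3 + 24s^2 - 36s - 216) + (-3s^2 + 27)
  4s^3 + 24s^2 - 36s - 216 = (-(4/3)s - 8)(-3s^2 + 27) + (0)
Last nonzero remainder: -3s^2 + 27. Dividing through by -3 gives the monic gcd s^2 - 9.

s^2 - 9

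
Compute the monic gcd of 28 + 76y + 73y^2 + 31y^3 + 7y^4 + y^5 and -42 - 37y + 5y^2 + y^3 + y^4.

14 + 17y + 4y^2 + y^3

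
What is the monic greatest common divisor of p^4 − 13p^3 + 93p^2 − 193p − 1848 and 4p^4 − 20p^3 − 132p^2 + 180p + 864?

p^2 − 5p − 24

Euclidean algorithm in ℚ[p]:
  p^4 − 13p^3 + 93p^2 − 193p − 1848 = (1/4)(4p^4 − 20p^3 − 132p^2 + 180p + 864) + (−8p^3 + 126p^2 − 238p − 2064)
  4p^4 − 20p^3 − 132p^2 + 180p + 864 = (−(1/2)p − 43/8)(−8p^3 + 126p^2 − 238p − 2064) + ((1705/4)p^2 − (8525/4)p − 10230)
  −8p^3 + 126p^2 − 238p − 2064 = (−(32/1705)p + 344/1705)((1705/4)p^2 − (8525/4)p − 10230) + (0)
Last nonzero remainder: (1705/4)p^2 − (8525/4)p − 10230. Dividing through by 1705/4 gives the monic gcd p^2 − 5p − 24.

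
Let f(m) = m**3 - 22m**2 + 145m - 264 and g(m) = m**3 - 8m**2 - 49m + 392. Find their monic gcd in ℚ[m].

Euclidean algorithm in ℚ[m]:
  m**3 - 22m**2 + 145m - 264 = (m**3 - 8m**2 - 49m + 392) + (-14m**2 + 194m - 656)
  m**3 - 8m**2 - 49m + 392 = (-(1/14)m - 41/98)(-14m**2 + 194m - 656) + (-(720/49)m + 5760/49)
  -14m**2 + 194m - 656 = ((343/360)m - 2009/360)(-(720/49)m + 5760/49) + (0)
Last nonzero remainder: -(720/49)m + 5760/49. Dividing through by -720/49 gives the monic gcd m - 8.

m - 8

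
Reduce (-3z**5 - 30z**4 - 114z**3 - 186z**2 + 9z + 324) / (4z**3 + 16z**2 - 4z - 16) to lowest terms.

(-3z**3 - 21z**2 - 63z - 81)/(4z + 4)

Euclidean algorithm in ℚ[z]:
  -3z**5 - 30z**4 - 114z**3 - 186z**2 + 9z + 324 = (-(3/4)z**2 - (9/2)z - 45/4)(4z**3 + 16z**2 - 4z - 16) + (-36z**2 - 108z + 144)
  4z**3 + 16z**2 - 4z - 16 = (-(1/9)z - 1/9)(-36z**2 - 108z + 144) + (0)
Last nonzero remainder: -36z**2 - 108z + 144. Dividing through by -36 gives the monic gcd z**2 + 3z - 4.
Cancel z**2 + 3z - 4 from numerator and denominator to get the reduced form.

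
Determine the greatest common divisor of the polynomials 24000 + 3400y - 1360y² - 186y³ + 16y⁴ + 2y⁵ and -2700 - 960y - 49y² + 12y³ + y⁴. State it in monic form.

Apply the Euclidean algorithm:
  2y⁵ + 16y⁴ - 186y³ - 1360y² + 3400y + 24000 = (2y - 8)(y⁴ + 12y³ - 49y² - 960y - 2700) + (8y³ + 168y² + 1120y + 2400)
  y⁴ + 12y³ - 49y² - 960y - 2700 = ((1/8)y - 9/8)(8y³ + 168y² + 1120y + 2400) + (0)
Last nonzero remainder: 8y³ + 168y² + 1120y + 2400. Dividing through by 8 gives the monic gcd y³ + 21y² + 140y + 300.

300 + 140y + 21y² + y³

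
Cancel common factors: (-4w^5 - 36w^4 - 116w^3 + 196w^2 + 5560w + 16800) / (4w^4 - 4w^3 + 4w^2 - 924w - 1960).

Apply the Euclidean algorithm:
  -4w^5 - 36w^4 - 116w^3 + 196w^2 + 5560w + 16800 = (-w - 10)(4w^4 - 4w^3 + 4w^2 - 924w - 1960) + (-152w^3 - 688w^2 - 5640w - 2800)
  4w^4 - 4w^3 + 4w^2 - 924w - 1960 = (-(1/38)w + 105/722)(-152w^3 - 688w^2 - 5640w - 2800) + (-(16016/361)w^2 - (64064/361)w - 560560/361)
  -152w^3 - 688w^2 - 5640w - 2800 = ((6859/2002)w + 1805/1001)(-(16016/361)w^2 - (64064/361)w - 560560/361) + (0)
Last nonzero remainder: -(16016/361)w^2 - (64064/361)w - 560560/361. Dividing through by -16016/361 gives the monic gcd w^2 + 4w + 35.
Cancel w^2 + 4w + 35 from numerator and denominator to get the reduced form.

(-w^3 - 5w^2 + 26w + 120)/(w^2 - 5w - 14)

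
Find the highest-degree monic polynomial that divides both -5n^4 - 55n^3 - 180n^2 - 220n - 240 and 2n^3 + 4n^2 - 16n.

By polynomial division,
  -5n^4 - 55n^3 - 180n^2 - 220n - 240 = (-(5/2)n - 45/2)(2n^3 + 4n^2 - 16n) + (-130n^2 - 580n - 240)
  2n^3 + 4n^2 - 16n = (-(1/65)n + 32/845)(-130n^2 - 580n - 240) + ((384/169)n + 1536/169)
  -130n^2 - 580n - 240 = (-(10985/192)n - 845/32)((384/169)n + 1536/169) + (0)
Last nonzero remainder: (384/169)n + 1536/169. Dividing through by 384/169 gives the monic gcd n + 4.

n + 4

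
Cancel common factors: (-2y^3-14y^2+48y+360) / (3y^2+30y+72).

(-2y^2-2y+60)/(3y+12)

Apply the Euclidean algorithm:
  -2y^3-14y^2+48y+360 = (-(2/3)y+2)(3y^2+30y+72) + (36y+216)
  3y^2+30y+72 = ((1/12)y+1/3)(36y+216) + (0)
Last nonzero remainder: 36y+216. Dividing through by 36 gives the monic gcd y+6.
Cancel y+6 from numerator and denominator to get the reduced form.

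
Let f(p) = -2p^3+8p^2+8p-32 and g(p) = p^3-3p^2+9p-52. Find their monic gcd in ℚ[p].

Euclidean algorithm in ℚ[p]:
  -2p^3+8p^2+8p-32 = (-2)(p^3-3p^2+9p-52) + (2p^2+26p-136)
  p^3-3p^2+9p-52 = ((1/2)p-8)(2p^2+26p-136) + (285p-1140)
  2p^2+26p-136 = ((2/285)p+34/285)(285p-1140) + (0)
Last nonzero remainder: 285p-1140. Dividing through by 285 gives the monic gcd p-4.

p-4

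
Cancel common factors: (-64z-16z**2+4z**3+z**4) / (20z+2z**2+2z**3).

(-64-16z+4z**2+z**3)/(20+2z+2z**2)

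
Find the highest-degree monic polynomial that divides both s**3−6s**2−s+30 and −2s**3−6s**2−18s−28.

By polynomial division,
  s**3−6s**2−s+30 = (−1/2)(−2s**3−6s**2−18s−28) + (−9s**2−10s+16)
  −2s**3−6s**2−18s−28 = ((2/9)s+34/81)(−9s**2−10s+16) + (−(1406/81)s−2812/81)
  −9s**2−10s+16 = ((729/1406)s−324/703)(−(1406/81)s−2812/81) + (0)
Last nonzero remainder: −(1406/81)s−2812/81. Dividing through by −1406/81 gives the monic gcd s+2.

s+2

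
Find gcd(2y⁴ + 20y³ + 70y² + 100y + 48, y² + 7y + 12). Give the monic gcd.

y² + 7y + 12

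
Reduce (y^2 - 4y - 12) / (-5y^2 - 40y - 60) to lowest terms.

(-y + 6)/(5y + 30)

By polynomial division,
  y^2 - 4y - 12 = (-1/5)(-5y^2 - 40y - 60) + (-12y - 24)
  -5y^2 - 40y - 60 = ((5/12)y + 5/2)(-12y - 24) + (0)
Last nonzero remainder: -12y - 24. Dividing through by -12 gives the monic gcd y + 2.
Cancel y + 2 from numerator and denominator to get the reduced form.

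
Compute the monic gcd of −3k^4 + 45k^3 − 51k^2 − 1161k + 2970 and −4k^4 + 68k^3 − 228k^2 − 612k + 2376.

k^3 − 20k^2 + 117k − 198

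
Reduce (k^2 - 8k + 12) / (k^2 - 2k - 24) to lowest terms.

Euclidean algorithm in ℚ[k]:
  k^2 - 8k + 12 = (k^2 - 2k - 24) + (-6k + 36)
  k^2 - 2k - 24 = (-(1/6)k - 2/3)(-6k + 36) + (0)
Last nonzero remainder: -6k + 36. Dividing through by -6 gives the monic gcd k - 6.
Cancel k - 6 from numerator and denominator to get the reduced form.

(k - 2)/(k + 4)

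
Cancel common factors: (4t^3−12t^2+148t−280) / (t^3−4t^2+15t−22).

By polynomial division,
  4t^3−12t^2+148t−280 = (4)(t^3−4t^2+15t−22) + (4t^2+88t−192)
  t^3−4t^2+15t−22 = ((1/4)t−13/2)(4t^2+88t−192) + (635t−1270)
  4t^2+88t−192 = ((4/635)t+96/635)(635t−1270) + (0)
Last nonzero remainder: 635t−1270. Dividing through by 635 gives the monic gcd t−2.
Cancel t−2 from numerator and denominator to get the reduced form.

(4t^2−4t+140)/(t^2−2t+11)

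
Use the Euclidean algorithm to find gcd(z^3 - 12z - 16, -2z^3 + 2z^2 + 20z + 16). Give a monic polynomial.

z^2 - 2z - 8

Repeated division with remainder:
  z^3 - 12z - 16 = (-1/2)(-2z^3 + 2z^2 + 20z + 16) + (z^2 - 2z - 8)
  -2z^3 + 2z^2 + 20z + 16 = (-2z - 2)(z^2 - 2z - 8) + (0)
The last nonzero remainder z^2 - 2z - 8 is already monic.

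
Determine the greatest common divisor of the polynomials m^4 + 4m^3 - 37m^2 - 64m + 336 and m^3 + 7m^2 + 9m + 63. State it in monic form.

m + 7

Euclidean algorithm in ℚ[m]:
  m^4 + 4m^3 - 37m^2 - 64m + 336 = (m - 3)(m^3 + 7m^2 + 9m + 63) + (-25m^2 - 100m + 525)
  m^3 + 7m^2 + 9m + 63 = (-(1/25)m - 3/25)(-25m^2 - 100m + 525) + (18m + 126)
  -25m^2 - 100m + 525 = (-(25/18)m + 25/6)(18m + 126) + (0)
Last nonzero remainder: 18m + 126. Dividing through by 18 gives the monic gcd m + 7.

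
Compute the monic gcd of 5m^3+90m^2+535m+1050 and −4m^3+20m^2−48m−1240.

Euclidean algorithm in ℚ[m]:
  5m^3+90m^2+535m+1050 = (−5/4)(−4m^3+20m^2−48m−1240) + (115m^2+475m−500)
  −4m^3+20m^2−48m−1240 = (−(4/115)m+168/529)(115m^2+475m−500) + (−(114392/529)m−571960/529)
  115m^2+475m−500 = (−(60835/114392)m+13225/28598)(−(114392/529)m−571960/529) + (0)
Last nonzero remainder: −(114392/529)m−571960/529. Dividing through by −114392/529 gives the monic gcd m+5.

m+5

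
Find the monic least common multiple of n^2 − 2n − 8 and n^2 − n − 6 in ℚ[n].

Repeated division with remainder:
  n^2 − 2n − 8 = (n^2 − n − 6) + (−n − 2)
  n^2 − n − 6 = (−n + 3)(−n − 2) + (0)
Last nonzero remainder: −n − 2. Dividing through by −1 gives the monic gcd n + 2.
Then lcm(f, g) = f·g / gcd(f, g); expanding and making the result monic gives the answer.

n^3 − 5n^2 − 2n + 24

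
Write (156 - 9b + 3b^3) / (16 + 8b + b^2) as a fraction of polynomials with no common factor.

(39 - 12b + 3b^2)/(4 + b)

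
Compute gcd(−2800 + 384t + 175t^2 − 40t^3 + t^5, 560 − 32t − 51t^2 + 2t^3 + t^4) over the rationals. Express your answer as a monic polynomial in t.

−112 − 16t + 7t^2 + t^3

By polynomial division,
  t^5 − 40t^3 + 175t^2 + 384t − 2800 = (t − 2)(t^4 + 2t^3 − 51t^2 − 32t + 560) + (15t^3 + 105t^2 − 240t − 1680)
  t^4 + 2t^3 − 51t^2 − 32t + 560 = ((1/15)t − 1/3)(15t^3 + 105t^2 − 240t − 1680) + (0)
Last nonzero remainder: 15t^3 + 105t^2 − 240t − 1680. Dividing through by 15 gives the monic gcd t^3 + 7t^2 − 16t − 112.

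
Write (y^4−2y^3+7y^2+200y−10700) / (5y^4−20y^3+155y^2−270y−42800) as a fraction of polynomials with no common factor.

Apply the Euclidean algorithm:
  y^4−2y^3+7y^2+200y−10700 = (1/5)(5y^4−20y^3+155y^2−270y−42800) + (2y^3−24y^2+254y−2140)
  5y^4−20y^3+155y^2−270y−42800 = ((5/2)y+20)(2y^3−24y^2+254y−2140) + (0)
Last nonzero remainder: 2y^3−24y^2+254y−2140. Dividing through by 2 gives the monic gcd y^3−12y^2+127y−1070.
Cancel y^3−12y^2+127y−1070 from numerator and denominator to get the reduced form.

(y+10)/(5y+40)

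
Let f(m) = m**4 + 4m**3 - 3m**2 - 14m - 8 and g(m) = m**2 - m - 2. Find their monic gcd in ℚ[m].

m**2 - m - 2

Repeated division with remainder:
  m**4 + 4m**3 - 3m**2 - 14m - 8 = (m**2 + 5m + 4)(m**2 - m - 2) + (0)
The last nonzero remainder m**2 - m - 2 is already monic.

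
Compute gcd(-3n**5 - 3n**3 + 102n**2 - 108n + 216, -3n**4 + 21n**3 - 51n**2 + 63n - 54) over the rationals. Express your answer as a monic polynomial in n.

n**3 - 4n**2 + 5n - 6

By polynomial division,
  -3n**5 - 3n**3 + 102n**2 - 108n + 216 = (n + 7)(-3n**4 + 21n**3 - 51n**2 + 63n - 54) + (-99n**3 + 396n**2 - 495n + 594)
  -3n**4 + 21n**3 - 51n**2 + 63n - 54 = ((1/33)n - 1/11)(-99n**3 + 396n**2 - 495n + 594) + (0)
Last nonzero remainder: -99n**3 + 396n**2 - 495n + 594. Dividing through by -99 gives the monic gcd n**3 - 4n**2 + 5n - 6.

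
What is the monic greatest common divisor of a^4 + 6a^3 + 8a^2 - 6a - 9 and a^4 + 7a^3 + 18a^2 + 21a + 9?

Euclidean algorithm in ℚ[a]:
  a^4 + 6a^3 + 8a^2 - 6a - 9 = (a^4 + 7a^3 + 18a^2 + 21a + 9) + (-a^3 - 10a^2 - 27a - 18)
  a^4 + 7a^3 + 18a^2 + 21a + 9 = (-a + 3)(-a^3 - 10a^2 - 27a - 18) + (21a^2 + 84a + 63)
  -a^3 - 10a^2 - 27a - 18 = (-(1/21)a - 2/7)(21a^2 + 84a + 63) + (0)
Last nonzero remainder: 21a^2 + 84a + 63. Dividing through by 21 gives the monic gcd a^2 + 4a + 3.

a^2 + 4a + 3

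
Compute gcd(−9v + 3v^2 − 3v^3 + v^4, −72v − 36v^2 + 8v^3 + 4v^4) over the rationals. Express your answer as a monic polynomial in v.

Apply the Euclidean algorithm:
  v^4 − 3v^3 + 3v^2 − 9v = (1/4)(4v^4 + 8v^3 − 36v^2 − 72v) + (−5v^3 + 12v^2 + 9v)
  4v^4 + 8v^3 − 36v^2 − 72v = (−(4/5)v − 88/25)(−5v^3 + 12v^2 + 9v) + ((336/25)v^2 − (1008/25)v)
  −5v^3 + 12v^2 + 9v = (−(125/336)v − 25/112)((336/25)v^2 − (1008/25)v) + (0)
Last nonzero remainder: (336/25)v^2 − (1008/25)v. Dividing through by 336/25 gives the monic gcd v^2 − 3v.

−3v + v^2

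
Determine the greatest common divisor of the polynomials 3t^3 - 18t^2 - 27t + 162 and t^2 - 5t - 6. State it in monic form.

t - 6

Euclidean algorithm in ℚ[t]:
  3t^3 - 18t^2 - 27t + 162 = (3t - 3)(t^2 - 5t - 6) + (-24t + 144)
  t^2 - 5t - 6 = (-(1/24)t - 1/24)(-24t + 144) + (0)
Last nonzero remainder: -24t + 144. Dividing through by -24 gives the monic gcd t - 6.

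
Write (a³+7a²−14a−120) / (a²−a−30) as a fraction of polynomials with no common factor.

(a²+2a−24)/(a−6)

Euclidean algorithm in ℚ[a]:
  a³+7a²−14a−120 = (a+8)(a²−a−30) + (24a+120)
  a²−a−30 = ((1/24)a−1/4)(24a+120) + (0)
Last nonzero remainder: 24a+120. Dividing through by 24 gives the monic gcd a+5.
Cancel a+5 from numerator and denominator to get the reduced form.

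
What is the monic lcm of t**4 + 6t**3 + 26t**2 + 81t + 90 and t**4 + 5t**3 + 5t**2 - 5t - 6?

Repeated division with remainder:
  t**4 + 6t**3 + 26t**2 + 81t + 90 = (t**4 + 5t**3 + 5t**2 - 5t - 6) + (t**3 + 21t**2 + 86t + 96)
  t**4 + 5t**3 + 5t**2 - 5t - 6 = (t - 16)(t**3 + 21t**2 + 86t + 96) + (255t**2 + 1275t + 1530)
  t**3 + 21t**2 + 86t + 96 = ((1/255)t + 16/255)(255t**2 + 1275t + 1530) + (0)
Last nonzero remainder: 255t**2 + 1275t + 1530. Dividing through by 255 gives the monic gcd t**2 + 5t + 6.
Then lcm(f, g) = f·g / gcd(f, g); expanding and making the result monic gives the answer.

t**6 + 6t**5 + 25t**4 + 75t**3 + 64t**2 - 81t - 90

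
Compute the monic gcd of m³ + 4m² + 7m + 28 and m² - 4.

1

By polynomial division,
  m³ + 4m² + 7m + 28 = (m + 4)(m² - 4) + (11m + 44)
  m² - 4 = ((1/11)m - 4/11)(11m + 44) + (12)
  11m + 44 = ((11/12)m + 11/3)(12) + (0)
The last nonzero remainder is the constant 12, so the polynomials are coprime and gcd = 1.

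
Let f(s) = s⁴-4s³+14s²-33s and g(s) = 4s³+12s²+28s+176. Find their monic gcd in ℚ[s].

s²-s+11

Repeated division with remainder:
  s⁴-4s³+14s²-33s = ((1/4)s-7/4)(4s³+12s²+28s+176) + (28s²-28s+308)
  4s³+12s²+28s+176 = ((1/7)s+4/7)(28s²-28s+308) + (0)
Last nonzero remainder: 28s²-28s+308. Dividing through by 28 gives the monic gcd s²-s+11.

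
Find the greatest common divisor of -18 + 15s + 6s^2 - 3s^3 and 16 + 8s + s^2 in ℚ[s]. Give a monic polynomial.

Apply the Euclidean algorithm:
  -3s^3 + 6s^2 + 15s - 18 = (-3s + 30)(s^2 + 8s + 16) + (-177s - 498)
  s^2 + 8s + 16 = (-(1/177)s - 102/3481)(-177s - 498) + (4900/3481)
  -177s - 498 = (-(616137/4900)s - 866769/2450)(4900/3481) + (0)
The last nonzero remainder is the constant 4900/3481, so the polynomials are coprime and gcd = 1.

1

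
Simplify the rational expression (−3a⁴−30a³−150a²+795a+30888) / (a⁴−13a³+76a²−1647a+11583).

(−3a²−9a+264)/(a²−20a+99)

By polynomial division,
  −3a⁴−30a³−150a²+795a+30888 = (−3)(a⁴−13a³+76a²−1647a+11583) + (−69a³+78a²−4146a+65637)
  a⁴−13a³+76a²−1647a+11583 = (−(1/69)a+91/529)(−69a³+78a²−4146a+65637) + ((1320/529)a²+(9240/529)a+154440/529)
  −69a³+78a²−4146a+65637 = (−(12167/440)a+8993/40)((1320/529)a²+(9240/529)a+154440/529) + (0)
Last nonzero remainder: (1320/529)a²+(9240/529)a+154440/529. Dividing through by 1320/529 gives the monic gcd a²+7a+117.
Cancel a²+7a+117 from numerator and denominator to get the reduced form.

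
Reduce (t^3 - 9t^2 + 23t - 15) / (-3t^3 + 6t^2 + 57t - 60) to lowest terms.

Apply the Euclidean algorithm:
  t^3 - 9t^2 + 23t - 15 = (-1/3)(-3t^3 + 6t^2 + 57t - 60) + (-7t^2 + 42t - 35)
  -3t^3 + 6t^2 + 57t - 60 = ((3/7)t + 12/7)(-7t^2 + 42t - 35) + (0)
Last nonzero remainder: -7t^2 + 42t - 35. Dividing through by -7 gives the monic gcd t^2 - 6t + 5.
Cancel t^2 - 6t + 5 from numerator and denominator to get the reduced form.

(-t + 3)/(3t + 12)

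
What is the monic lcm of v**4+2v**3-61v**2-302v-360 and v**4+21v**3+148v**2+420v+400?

v**5+12v**4-41v**3-912v**2-3380v-3600

Apply the Euclidean algorithm:
  v**4+2v**3-61v**2-302v-360 = (v**4+21v**3+148v**2+420v+400) + (-19v**3-209v**2-722v-760)
  v**4+21v**3+148v**2+420v+400 = (-(1/19)v-10/19)(-19v**3-209v**2-722v-760) + (0)
Last nonzero remainder: -19v**3-209v**2-722v-760. Dividing through by -19 gives the monic gcd v**3+11v**2+38v+40.
Then lcm(f, g) = f·g / gcd(f, g); expanding and making the result monic gives the answer.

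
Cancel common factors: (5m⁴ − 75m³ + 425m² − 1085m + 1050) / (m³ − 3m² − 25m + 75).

Repeated division with remainder:
  5m⁴ − 75m³ + 425m² − 1085m + 1050 = (5m − 60)(m³ − 3m² − 25m + 75) + (370m² − 2960m + 5550)
  m³ − 3m² − 25m + 75 = ((1/370)m + 1/74)(370m² − 2960m + 5550) + (0)
Last nonzero remainder: 370m² − 2960m + 5550. Dividing through by 370 gives the monic gcd m² − 8m + 15.
Cancel m² − 8m + 15 from numerator and denominator to get the reduced form.

(5m² − 35m + 70)/(m + 5)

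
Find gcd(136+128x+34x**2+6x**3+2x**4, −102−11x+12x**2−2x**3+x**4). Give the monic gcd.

Apply the Euclidean algorithm:
  2x**4+6x**3+34x**2+128x+136 = (2)(x**4−2x**3+12x**2−11x−102) + (10x**3+10x**2+150x+340)
  x**4−2x**3+12x**2−11x−102 = ((1/10)x−3/10)(10x**3+10x**2+150x+340) + (0)
Last nonzero remainder: 10x**3+10x**2+150x+340. Dividing through by 10 gives the monic gcd x**3+x**2+15x+34.

34+15x+x**2+x**3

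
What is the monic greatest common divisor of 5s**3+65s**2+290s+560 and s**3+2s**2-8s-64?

Apply the Euclidean algorithm:
  5s**3+65s**2+290s+560 = (5)(s**3+2s**2-8s-64) + (55s**2+330s+880)
  s**3+2s**2-8s-64 = ((1/55)s-4/55)(55s**2+330s+880) + (0)
Last nonzero remainder: 55s**2+330s+880. Dividing through by 55 gives the monic gcd s**2+6s+16.

s**2+6s+16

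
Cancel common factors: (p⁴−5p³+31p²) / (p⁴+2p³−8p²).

Euclidean algorithm in ℚ[p]:
  p⁴−5p³+31p² = (p⁴+2p³−8p²) + (−7p³+39p²)
  p⁴+2p³−8p² = (−(1/7)p−53/49)(−7p³+39p²) + ((1675/49)p²)
  −7p³+39p² = (−(343/1675)p+1911/1675)((1675/49)p²) + (0)
Last nonzero remainder: (1675/49)p². Dividing through by 1675/49 gives the monic gcd p².
Cancel p² from numerator and denominator to get the reduced form.

(p²−5p+31)/(p²+2p−8)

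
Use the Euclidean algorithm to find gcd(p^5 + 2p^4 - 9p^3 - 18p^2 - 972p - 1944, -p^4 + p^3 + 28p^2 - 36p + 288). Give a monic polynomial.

Apply the Euclidean algorithm:
  p^5 + 2p^4 - 9p^3 - 18p^2 - 972p - 1944 = (-p - 3)(-p^4 + p^3 + 28p^2 - 36p + 288) + (22p^3 + 30p^2 - 792p - 1080)
  -p^4 + p^3 + 28p^2 - 36p + 288 = (-(1/22)p + 13/121)(22p^3 + 30p^2 - 792p - 1080) + (-(1358/121)p^2 + 48888/121)
  22p^3 + 30p^2 - 792p - 1080 = (-(1331/679)p - 1815/679)(-(1358/121)p^2 + 48888/121) + (0)
Last nonzero remainder: -(1358/121)p^2 + 48888/121. Dividing through by -1358/121 gives the monic gcd p^2 - 36.

p^2 - 36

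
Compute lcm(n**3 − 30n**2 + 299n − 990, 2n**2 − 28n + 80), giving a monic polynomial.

Apply the Euclidean algorithm:
  n**3 − 30n**2 + 299n − 990 = ((1/2)n − 8)(2n**2 − 28n + 80) + (35n − 350)
  2n**2 − 28n + 80 = ((2/35)n − 8/35)(35n − 350) + (0)
Last nonzero remainder: 35n − 350. Dividing through by 35 gives the monic gcd n − 10.
Then lcm(f, g) = f·g / gcd(f, g); expanding and making the result monic gives the answer.

n**4 − 34n**3 + 419n**2 − 2186n + 3960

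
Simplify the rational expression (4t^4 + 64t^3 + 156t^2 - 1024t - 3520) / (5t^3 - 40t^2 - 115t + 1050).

(4t^3 + 44t^2 - 64t - 704)/(5t^2 - 65t + 210)

Repeated division with remainder:
  4t^4 + 64t^3 + 156t^2 - 1024t - 3520 = ((4/5)t + 96/5)(5t^3 - 40t^2 - 115t + 1050) + (1016t^2 + 344t - 23680)
  5t^3 - 40t^2 - 115t + 1050 = ((5/1016)t - 5295/129032)(1016t^2 + 344t - 23680) + ((252450/16129)t + 1262250/16129)
  1016t^2 + 344t - 23680 = ((8193532/126225)t - 38193472/126225)((252450/16129)t + 1262250/16129) + (0)
Last nonzero remainder: (252450/16129)t + 1262250/16129. Dividing through by 252450/16129 gives the monic gcd t + 5.
Cancel t + 5 from numerator and denominator to get the reduced form.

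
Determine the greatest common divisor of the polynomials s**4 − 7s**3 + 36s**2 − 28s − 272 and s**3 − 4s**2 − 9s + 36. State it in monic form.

s − 4

Repeated division with remainder:
  s**4 − 7s**3 + 36s**2 − 28s − 272 = (s − 3)(s**3 − 4s**2 − 9s + 36) + (33s**2 − 91s − 164)
  s**3 − 4s**2 − 9s + 36 = ((1/33)s − 41/1089)(33s**2 − 91s − 164) + (−(8120/1089)s + 32480/1089)
  33s**2 − 91s − 164 = (−(35937/8120)s − 44649/8120)(−(8120/1089)s + 32480/1089) + (0)
Last nonzero remainder: −(8120/1089)s + 32480/1089. Dividing through by −8120/1089 gives the monic gcd s − 4.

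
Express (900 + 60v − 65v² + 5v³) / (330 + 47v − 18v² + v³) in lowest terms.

(−30 + 5v)/(−11 + v)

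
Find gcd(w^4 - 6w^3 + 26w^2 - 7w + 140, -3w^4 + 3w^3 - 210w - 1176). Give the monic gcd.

w^2 - 7w + 28

Apply the Euclidean algorithm:
  w^4 - 6w^3 + 26w^2 - 7w + 140 = (-1/3)(-3w^4 + 3w^3 - 210w - 1176) + (-5w^3 + 26w^2 - 77w - 252)
  -3w^4 + 3w^3 - 210w - 1176 = ((3/5)w + 63/25)(-5w^3 + 26w^2 - 77w - 252) + (-(483/25)w^2 + (3381/25)w - 13524/25)
  -5w^3 + 26w^2 - 77w - 252 = ((125/483)w + 75/161)(-(483/25)w^2 + (3381/25)w - 13524/25) + (0)
Last nonzero remainder: -(483/25)w^2 + (3381/25)w - 13524/25. Dividing through by -483/25 gives the monic gcd w^2 - 7w + 28.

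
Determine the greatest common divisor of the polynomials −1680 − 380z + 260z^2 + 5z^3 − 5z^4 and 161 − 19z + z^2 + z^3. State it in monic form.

7 + z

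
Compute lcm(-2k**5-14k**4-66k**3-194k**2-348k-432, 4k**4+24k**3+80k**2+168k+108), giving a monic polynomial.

k**6+8k**5+40k**4+130k**3+271k**2+390k+216

Apply the Euclidean algorithm:
  -2k**5-14k**4-66k**3-194k**2-348k-432 = (-(1/2)k-1/2)(4k**4+24k**3+80k**2+168k+108) + (-14k**3-70k**2-210k-378)
  4k**4+24k**3+80k**2+168k+108 = (-(2/7)k-2/7)(-14k**3-70k**2-210k-378) + (0)
Last nonzero remainder: -14k**3-70k**2-210k-378. Dividing through by -14 gives the monic gcd k**3+5k**2+15k+27.
Then lcm(f, g) = f·g / gcd(f, g); expanding and making the result monic gives the answer.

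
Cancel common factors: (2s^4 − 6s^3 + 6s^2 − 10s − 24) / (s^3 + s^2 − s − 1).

Apply the Euclidean algorithm:
  2s^4 − 6s^3 + 6s^2 − 10s − 24 = (2s − 8)(s^3 + s^2 − s − 1) + (16s^2 − 16s − 32)
  s^3 + s^2 − s − 1 = ((1/16)s + 1/8)(16s^2 − 16s − 32) + (3s + 3)
  16s^2 − 16s − 32 = ((16/3)s − 32/3)(3s + 3) + (0)
Last nonzero remainder: 3s + 3. Dividing through by 3 gives the monic gcd s + 1.
Cancel s + 1 from numerator and denominator to get the reduced form.

(2s^3 − 8s^2 + 14s − 24)/(s^2 − 1)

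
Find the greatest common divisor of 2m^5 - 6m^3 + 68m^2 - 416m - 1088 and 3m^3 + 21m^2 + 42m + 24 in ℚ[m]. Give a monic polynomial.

m^2 + 6m + 8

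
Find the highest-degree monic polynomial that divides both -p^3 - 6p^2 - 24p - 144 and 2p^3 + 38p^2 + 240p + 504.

By polynomial division,
  -p^3 - 6p^2 - 24p - 144 = (-1/2)(2p^3 + 38p^2 + 240p + 504) + (13p^2 + 96p + 108)
  2p^3 + 38p^2 + 240p + 504 = ((2/13)p + 302/169)(13p^2 + 96p + 108) + ((8760/169)p + 52560/169)
  13p^2 + 96p + 108 = ((2197/8760)p + 507/1460)((8760/169)p + 52560/169) + (0)
Last nonzero remainder: (8760/169)p + 52560/169. Dividing through by 8760/169 gives the monic gcd p + 6.

p + 6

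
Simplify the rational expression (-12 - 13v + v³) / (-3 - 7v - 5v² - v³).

(4 - v)/(1 + v)

By polynomial division,
  v³ - 13v - 12 = (-1)(-v³ - 5v² - 7v - 3) + (-5v² - 20v - 15)
  -v³ - 5v² - 7v - 3 = ((1/5)v + 1/5)(-5v² - 20v - 15) + (0)
Last nonzero remainder: -5v² - 20v - 15. Dividing through by -5 gives the monic gcd v² + 4v + 3.
Cancel v² + 4v + 3 from numerator and denominator to get the reduced form.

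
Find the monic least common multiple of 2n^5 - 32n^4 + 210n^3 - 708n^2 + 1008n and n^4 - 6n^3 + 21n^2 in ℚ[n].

Apply the Euclidean algorithm:
  2n^5 - 32n^4 + 210n^3 - 708n^2 + 1008n = (2n - 20)(n^4 - 6n^3 + 21n^2) + (48n^3 - 288n^2 + 1008n)
  n^4 - 6n^3 + 21n^2 = ((1/48)n)(48n^3 - 288n^2 + 1008n) + (0)
Last nonzero remainder: 48n^3 - 288n^2 + 1008n. Dividing through by 48 gives the monic gcd n^3 - 6n^2 + 21n.
Then lcm(f, g) = f·g / gcd(f, g); expanding and making the result monic gives the answer.

n^6 - 16n^5 + 105n^4 - 354n^3 + 504n^2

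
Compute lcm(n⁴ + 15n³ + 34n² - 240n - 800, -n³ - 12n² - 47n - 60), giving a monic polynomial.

Repeated division with remainder:
  n⁴ + 15n³ + 34n² - 240n - 800 = (-n - 3)(-n³ - 12n² - 47n - 60) + (-49n² - 441n - 980)
  -n³ - 12n² - 47n - 60 = ((1/49)n + 3/49)(-49n² - 441n - 980) + (0)
Last nonzero remainder: -49n² - 441n - 980. Dividing through by -49 gives the monic gcd n² + 9n + 20.
Then lcm(f, g) = f·g / gcd(f, g); expanding and making the result monic gives the answer.

n⁵ + 18n⁴ + 79n³ - 138n² - 1520n - 2400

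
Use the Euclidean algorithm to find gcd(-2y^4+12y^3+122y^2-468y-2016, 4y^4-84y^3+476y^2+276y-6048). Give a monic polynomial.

y^3-12y^2+11y+168

Euclidean algorithm in ℚ[y]:
  -2y^4+12y^3+122y^2-468y-2016 = (-1/2)(4y^4-84y^3+476y^2+276y-6048) + (-30y^3+360y^2-330y-5040)
  4y^4-84y^3+476y^2+276y-6048 = (-(2/15)y+6/5)(-30y^3+360y^2-330y-5040) + (0)
Last nonzero remainder: -30y^3+360y^2-330y-5040. Dividing through by -30 gives the monic gcd y^3-12y^2+11y+168.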